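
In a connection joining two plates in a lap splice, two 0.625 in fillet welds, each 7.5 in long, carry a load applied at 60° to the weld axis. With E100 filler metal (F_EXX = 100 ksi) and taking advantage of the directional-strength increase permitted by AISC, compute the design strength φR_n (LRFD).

t_e = 0.707 × 0.625 = 0.4419 in; A_we = 0.4419 × 15 = 6.628 in².
Directional factor: 1.0 + 0.5 sin^1.5(60°) = 1.403.
F_nw = 0.6 × 100 × 1.403 = 84.18 ksi.
φR_n = 0.75 × 84.18 × 6.628 = 418.5 kips.

φR_n ≈ 418 kips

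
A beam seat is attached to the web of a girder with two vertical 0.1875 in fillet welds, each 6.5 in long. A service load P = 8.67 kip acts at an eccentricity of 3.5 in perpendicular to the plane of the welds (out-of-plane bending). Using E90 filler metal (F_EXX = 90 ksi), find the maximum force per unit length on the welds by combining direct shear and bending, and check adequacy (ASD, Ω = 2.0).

L_w = 2 × 6.5 = 13 in; section modulus (unit throat) S = 2 × L²/6 = 14.08 in².
Direct shear f_v = P/L_w = 8.67/13 = 0.6669 kip/in.
Moment M = P × e = 8.67 × 3.5 = 30.345 kip·in; bending f_b = M/S = 2.155 kip/in.
f_max = √(f_v² + f_b²) = √(0.6669² + 2.155²) = 2.256 kip/in.
r_n/Ω = (1/2.0) × 0.6 × 90 × (0.707 × 0.1875) = 3.579 kip/in → adequate.

f_max ≈ 2.26 kip/in; adequate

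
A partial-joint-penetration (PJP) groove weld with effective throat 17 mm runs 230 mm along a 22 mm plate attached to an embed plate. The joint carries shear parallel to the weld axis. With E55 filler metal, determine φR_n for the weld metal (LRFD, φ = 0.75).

φR_n ≈ 968 kN

E55XX → F_EXX = 550 MPa.
Effective throat (given) t_e = 17 mm.
A_we = 17 × 230 = 3910 mm².
F_nw = 0.6 F_EXX = 330 MPa.
φR_n = 0.75 × 330 × 3910 × 10⁻³ = 967.7 kN.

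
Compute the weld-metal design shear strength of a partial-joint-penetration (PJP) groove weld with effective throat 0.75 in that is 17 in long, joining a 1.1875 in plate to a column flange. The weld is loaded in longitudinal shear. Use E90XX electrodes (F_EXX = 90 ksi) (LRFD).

φR_n ≈ 516 kip

Effective throat (given) t_e = 0.75 in.
A_we = 0.75 × 17 = 12.75 in².
F_nw = 0.6 F_EXX = 54 ksi.
φR_n = 0.75 × 54 × 12.75 = 516.4 kip.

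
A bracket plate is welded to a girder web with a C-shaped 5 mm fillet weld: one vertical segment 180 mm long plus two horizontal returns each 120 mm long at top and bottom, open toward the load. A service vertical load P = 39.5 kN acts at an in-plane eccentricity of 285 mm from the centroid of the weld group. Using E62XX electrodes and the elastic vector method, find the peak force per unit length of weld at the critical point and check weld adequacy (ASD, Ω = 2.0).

f_max ≈ 522 N/mm; adequate

E62XX → F_EXX = 620 MPa.
Total weld length L_w = 420 mm. Treat welds as unit-width lines.
Centroid: x̄ = 2×120×60 / 420 = 34.29 mm from the vertical weld.
Polar moment about centroid: J = I_x + I_y = [180³/12 + 2×120×90²] + [180×34.29² + 2(120³/12 + 120×25.71²)] = 3088000 mm³.
Direct shear f_v = P/L_w = 39.5×10³ / 420 = 94.05 N/mm (vertical).
Torsion M = P·e = 39.5×10³ × 285 = 11258000 N·mm.
Critical point at (x, y) = (85.71, 90) from centroid. f_tx = M·y/J = 328.1 N/mm; f_ty = M·x/J = 312.4 N/mm.
Resultant f_max = √[f_tx² + (f_v + f_ty)²] = √[328.1² + (94.05 + 312.4)²] = 522.4 N/mm.
Capacity per unit length: r_n/Ω = (1/2.0) × 0.6 × 620 × (0.707 × 5) = 657.5 N/mm.
522.4 ≤ 657.5 → adequate.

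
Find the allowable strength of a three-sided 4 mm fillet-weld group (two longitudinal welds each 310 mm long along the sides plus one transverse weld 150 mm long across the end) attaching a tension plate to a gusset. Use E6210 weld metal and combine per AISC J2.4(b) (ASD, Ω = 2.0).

E62XX → F_EXX = 620 MPa.
t_e = 0.707 × 4 = 2.828 mm.
R_nwl = 0.6 × 620 × 2.828 × 620 × 10⁻³ = 652.2 kN (longitudinal, 2 welds).
R_nwt = 0.6 × 620 × 2.828 × 150 × 10⁻³ = 157.8 kN (transverse, base value).
(i) R_nwl + R_nwt = 810.1 kN; (ii) 0.85 R_nwl + 1.5 R_nwt = 791.1 kN.
R_n = max = 810.1 kN [governs: (i)]; R_n/Ω = 405 kN.

R_n/Ω ≈ 405 kN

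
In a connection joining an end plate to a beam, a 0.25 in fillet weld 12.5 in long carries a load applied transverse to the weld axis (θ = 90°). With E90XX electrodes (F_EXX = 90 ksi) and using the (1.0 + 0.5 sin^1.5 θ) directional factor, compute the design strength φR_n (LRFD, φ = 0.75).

φR_n ≈ 134 kips

t_e = 0.707 × 0.25 = 0.1767 in; A_we = 0.1767 × 12.5 = 2.209 in².
Directional factor: 1.0 + 0.5 sin^1.5(90°) = 1.5.
F_nw = 0.6 × 90 × 1.5 = 81 ksi.
φR_n = 0.75 × 81 × 2.209 = 134.2 kips.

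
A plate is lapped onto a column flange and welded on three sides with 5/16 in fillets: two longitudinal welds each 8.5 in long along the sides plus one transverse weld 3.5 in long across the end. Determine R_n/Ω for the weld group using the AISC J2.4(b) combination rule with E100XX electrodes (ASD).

E100XX → F_EXX = 100 ksi.
t_e = 0.707 × 0.3125 = 0.2209 in.
R_nwl = 0.6 × 100 × 0.2209 × 17 = 225.4 kip (longitudinal, 2 welds).
R_nwt = 0.6 × 100 × 0.2209 × 3.5 = 46.4 kip (transverse, base value).
(i) R_nwl + R_nwt = 271.8 kip; (ii) 0.85 R_nwl + 1.5 R_nwt = 261.1 kip.
R_n = max = 271.8 kip [governs: (i)]; R_n/Ω = 135.9 kip.

R_n/Ω ≈ 136 kip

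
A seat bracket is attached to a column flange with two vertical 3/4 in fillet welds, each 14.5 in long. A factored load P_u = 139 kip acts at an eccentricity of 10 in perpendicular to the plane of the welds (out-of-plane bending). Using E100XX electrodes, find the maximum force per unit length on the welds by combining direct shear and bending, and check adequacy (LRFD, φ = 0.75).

f_max ≈ 20.4 kip/in; adequate

E100XX → F_EXX = 100 ksi.
L_w = 2 × 14.5 = 29 in; section modulus (unit throat) S = 2 × L²/6 = 70.08 in².
Direct shear f_v = P/L_w = 139/29 = 4.793 kip/in.
Moment M = P × e = 139 × 10 = 1390 kip·in; bending f_b = M/S = 19.83 kip/in.
f_max = √(f_v² + f_b²) = √(4.793² + 19.83²) = 20.4 kip/in.
φr_n = 0.75 × 0.6 × 100 × (0.707 × 0.75) = 23.86 kip/in → adequate.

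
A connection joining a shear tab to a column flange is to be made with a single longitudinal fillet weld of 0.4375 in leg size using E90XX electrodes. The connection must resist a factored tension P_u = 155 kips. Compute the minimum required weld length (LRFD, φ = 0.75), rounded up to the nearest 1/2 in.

E90XX → F_EXX = 90 ksi.
Throat t_e = 0.707 × 0.4375 = 0.3093 in.
φr_n = 0.75 × 0.6 × 90 × 0.3093 = 12.53 kips/in.
L_req = P_u / φr_n = 155 / 12.53 = 12.37 in total.
Round up → use L = 12.5 in.

L = 12.5 in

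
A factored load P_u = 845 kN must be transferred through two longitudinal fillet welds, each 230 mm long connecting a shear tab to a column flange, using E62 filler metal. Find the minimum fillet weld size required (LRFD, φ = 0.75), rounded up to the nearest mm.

w = 10 mm

E62XX → F_EXX = 620 MPa.
Total weld length L = 460 mm.
Required throat t_e = P_u / (φ × 0.6 F_EXX × L) = 845 / (0.75 × 0.6 × 620 × 460 × 10⁻³) = 6.584 mm.
Required leg w = t_e / 0.707 = 9.313 mm → use 10 mm.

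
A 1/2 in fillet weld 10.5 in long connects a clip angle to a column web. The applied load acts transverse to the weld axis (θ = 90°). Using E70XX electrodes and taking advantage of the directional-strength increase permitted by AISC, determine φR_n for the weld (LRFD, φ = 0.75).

φR_n ≈ 175 kips

E70XX → F_EXX = 70 ksi.
t_e = 0.707 × 0.5 = 0.3535 in; A_we = 0.3535 × 10.5 = 3.712 in².
Directional factor: 1.0 + 0.5 sin^1.5(90°) = 1.5.
F_nw = 0.6 × 70 × 1.5 = 63 ksi.
φR_n = 0.75 × 63 × 3.712 = 175.4 kips.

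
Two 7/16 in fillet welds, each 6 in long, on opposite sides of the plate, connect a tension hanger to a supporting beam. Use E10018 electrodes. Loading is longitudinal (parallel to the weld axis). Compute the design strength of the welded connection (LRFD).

φR_n ≈ 167 kip

E100XX → F_EXX = 100 ksi.
Effective throat t_e = 0.707 × 0.4375 = 0.3093 in.
Total length L = 12 in; A_we = 0.3093 × 12 = 3.712 in².
F_nw = 0.6 F_EXX = 0.6 × 100 = 60 ksi.
φR_n = 0.75 × 60 × 3.712 = 167 kip.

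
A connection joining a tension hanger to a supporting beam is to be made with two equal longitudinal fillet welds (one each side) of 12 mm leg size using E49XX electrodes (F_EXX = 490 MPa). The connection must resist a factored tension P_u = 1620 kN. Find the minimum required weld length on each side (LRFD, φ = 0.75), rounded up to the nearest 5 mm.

L = 435 mm on each side

Throat t_e = 0.707 × 12 = 8.484 mm.
φr_n = 0.75 × 0.6 × 490 × 8.484 × 10⁻³ = 1.871 kN/mm.
L_req = P_u / φr_n = 1620 / 1.871 = 866 mm total.
Per side: 866 / 2 = 433 mm.
Round up → use L = 435 mm on each side.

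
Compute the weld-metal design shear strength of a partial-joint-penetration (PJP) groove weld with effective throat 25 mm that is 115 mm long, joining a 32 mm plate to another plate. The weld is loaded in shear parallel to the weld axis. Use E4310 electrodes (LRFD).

E43XX → F_EXX = 430 MPa.
Effective throat (given) t_e = 25 mm.
A_we = 25 × 115 = 2875 mm².
F_nw = 0.6 F_EXX = 258 MPa.
φR_n = 0.75 × 258 × 2875 × 10⁻³ = 556.3 kN.

φR_n ≈ 556 kN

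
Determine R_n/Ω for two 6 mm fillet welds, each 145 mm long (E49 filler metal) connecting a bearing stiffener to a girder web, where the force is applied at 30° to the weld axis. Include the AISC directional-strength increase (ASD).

R_n/Ω ≈ 213 kN

E49XX → F_EXX = 490 MPa.
t_e = 0.707 × 6 = 4.242 mm; A_we = 4.242 × 290 = 1230 mm².
Directional factor: 1.0 + 0.5 sin^1.5(30°) = 1.177.
F_nw = 0.6 × 490 × 1.177 = 346 MPa.
R_n/Ω = (346 × 1230) / 2.0 × 10⁻³ = 212.8 kN.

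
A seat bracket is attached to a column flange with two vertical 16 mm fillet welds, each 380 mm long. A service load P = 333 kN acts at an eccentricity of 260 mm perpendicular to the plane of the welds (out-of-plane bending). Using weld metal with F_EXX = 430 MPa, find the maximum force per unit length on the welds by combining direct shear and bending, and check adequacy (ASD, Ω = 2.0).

f_max ≈ 1850 N/mm; NOT adequate

L_w = 2 × 380 = 760 mm; section modulus (unit throat) S = 2 × L²/6 = 48130 mm².
Direct shear f_v = P/L_w = 333×10³/760 = 438.2 N/mm.
Moment M = P × e = 333×10³ × 260 = 86580000 N·mm; bending f_b = M/S = 1799 N/mm.
f_max = √(f_v² + f_b²) = √(438.2² + 1799²) = 1851 N/mm.
r_n/Ω = (1/2.0) × 0.6 × 430 × (0.707 × 16) = 1459 N/mm → NOT adequate.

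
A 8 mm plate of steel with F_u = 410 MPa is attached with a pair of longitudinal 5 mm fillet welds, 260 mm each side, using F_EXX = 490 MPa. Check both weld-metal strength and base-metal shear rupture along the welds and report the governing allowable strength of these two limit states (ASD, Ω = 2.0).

R_n/Ω ≈ 270 kN (weld metal governs)

t_e = 0.707 × 5 = 3.535 mm; L = 520 mm.
Weld metal: R_n/Ω = (1/2.0) × 0.6 × 490 × 3.535 × 520 × 10⁻³ = 270.2 kN.
Base metal (shear rupture): R_n/Ω = (1/2.0) × 0.6 × 410 × 8 × 520 × 10⁻³ = 511.7 kN.
Governing: weld metal.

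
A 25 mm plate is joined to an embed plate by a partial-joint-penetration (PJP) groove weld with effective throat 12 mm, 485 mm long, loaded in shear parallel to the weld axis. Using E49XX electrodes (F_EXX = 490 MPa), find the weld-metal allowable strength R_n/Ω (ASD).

Effective throat (given) t_e = 12 mm.
A_we = 12 × 485 = 5820 mm².
F_nw = 0.6 F_EXX = 294 MPa.
R_n/Ω = (294 × 5820) / 2.0 × 10⁻³ = 855.5 kN.

R_n/Ω ≈ 856 kN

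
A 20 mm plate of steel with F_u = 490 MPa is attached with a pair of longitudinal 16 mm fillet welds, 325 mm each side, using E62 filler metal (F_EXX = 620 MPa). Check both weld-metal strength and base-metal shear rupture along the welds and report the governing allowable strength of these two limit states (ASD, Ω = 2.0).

t_e = 0.707 × 16 = 11.31 mm; L = 650 mm.
Weld metal: R_n/Ω = (1/2.0) × 0.6 × 620 × 11.31 × 650 × 10⁻³ = 1368 kN.
Base metal (shear rupture): R_n/Ω = (1/2.0) × 0.6 × 490 × 20 × 650 × 10⁻³ = 1911 kN.
Governing: weld metal.

R_n/Ω ≈ 1370 kN (weld metal governs)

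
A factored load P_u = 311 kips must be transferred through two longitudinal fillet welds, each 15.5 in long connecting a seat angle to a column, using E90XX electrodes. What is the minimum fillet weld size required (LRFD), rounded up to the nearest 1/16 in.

E90XX → F_EXX = 90 ksi.
Total weld length L = 31 in.
Required throat t_e = P_u / (φ × 0.6 F_EXX × L) = 311 / (0.75 × 0.6 × 90 × 31) = 0.2477 in.
Required leg w = t_e / 0.707 = 0.3504 in → use 3/8 in.

w = 3/8 in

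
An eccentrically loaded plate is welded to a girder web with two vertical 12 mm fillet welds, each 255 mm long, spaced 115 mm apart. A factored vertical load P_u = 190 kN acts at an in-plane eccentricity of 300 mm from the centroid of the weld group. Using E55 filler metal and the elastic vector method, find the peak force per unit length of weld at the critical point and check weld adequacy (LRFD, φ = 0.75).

f_max ≈ 1970 N/mm; adequate

E55XX → F_EXX = 550 MPa.
Total weld length L_w = 510 mm. Treat welds as unit-width lines.
Polar moment about centroid: J = 2[d³/12 + d(b/2)²] = 2[255³/12 + 255×57.5²] = 4450000 mm³.
Direct shear f_v = P/L_w = 190×10³ / 510 = 372.5 N/mm (vertical).
Torsion M = P·e = 190×10³ × 300 = 57000000 N·mm.
Critical point at (x, y) = (57.5, 127.5) from centroid. f_tx = M·y/J = 1633 N/mm; f_ty = M·x/J = 736.6 N/mm.
Resultant f_max = √[f_tx² + (f_v + f_ty)²] = √[1633² + (372.5 + 736.6)²] = 1974 N/mm.
Capacity per unit length: φr_n = 0.75 × 0.6 × 550 × (0.707 × 12) = 2100 N/mm.
1974 ≤ 2100 → adequate.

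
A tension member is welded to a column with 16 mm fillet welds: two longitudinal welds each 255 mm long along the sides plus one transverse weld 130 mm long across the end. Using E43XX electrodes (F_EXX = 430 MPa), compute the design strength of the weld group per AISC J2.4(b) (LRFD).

t_e = 0.707 × 16 = 11.31 mm.
R_nwl = 0.6 × 430 × 11.31 × 510 × 10⁻³ = 1488 kN (longitudinal, 2 welds).
R_nwt = 0.6 × 430 × 11.31 × 130 × 10⁻³ = 379.4 kN (transverse, base value).
(i) R_nwl + R_nwt = 1868 kN; (ii) 0.85 R_nwl + 1.5 R_nwt = 1834 kN.
R_n = max = 1868 kN [governs: (i)]; φR_n = 1401 kN.

φR_n ≈ 1400 kN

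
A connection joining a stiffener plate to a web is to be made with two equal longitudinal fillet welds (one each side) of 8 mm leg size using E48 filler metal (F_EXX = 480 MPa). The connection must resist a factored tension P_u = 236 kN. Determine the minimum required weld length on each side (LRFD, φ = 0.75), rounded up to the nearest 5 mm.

Throat t_e = 0.707 × 8 = 5.656 mm.
φr_n = 0.75 × 0.6 × 480 × 5.656 × 10⁻³ = 1.222 kN/mm.
L_req = P_u / φr_n = 236 / 1.222 = 193.2 mm total.
Per side: 193.2 / 2 = 96.59 mm.
Round up → use L = 100 mm on each side.

L = 100 mm on each side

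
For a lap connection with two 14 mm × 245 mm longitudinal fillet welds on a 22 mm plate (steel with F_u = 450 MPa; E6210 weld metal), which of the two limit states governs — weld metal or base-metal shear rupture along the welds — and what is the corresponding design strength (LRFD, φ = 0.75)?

φR_n ≈ 1350 kN (weld metal governs)

E62XX → F_EXX = 620 MPa.
t_e = 0.707 × 14 = 9.898 mm; L = 490 mm.
Weld metal: φR_n = 0.75 × 0.6 × 620 × 9.898 × 490 × 10⁻³ = 1353 kN.
Base metal (shear rupture): φR_n = 0.75 × 0.6 × 450 × 22 × 490 × 10⁻³ = 2183 kN.
Governing: weld metal.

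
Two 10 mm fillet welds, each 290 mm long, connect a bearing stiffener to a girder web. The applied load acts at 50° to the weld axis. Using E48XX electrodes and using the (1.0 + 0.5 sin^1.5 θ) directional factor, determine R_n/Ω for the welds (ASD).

E48XX → F_EXX = 480 MPa.
t_e = 0.707 × 10 = 7.07 mm; A_we = 7.07 × 580 = 4101 mm².
Directional factor: 1.0 + 0.5 sin^1.5(50°) = 1.335.
F_nw = 0.6 × 480 × 1.335 = 384.5 MPa.
R_n/Ω = (384.5 × 4101) / 2.0 × 10⁻³ = 788.4 kN.

R_n/Ω ≈ 788 kN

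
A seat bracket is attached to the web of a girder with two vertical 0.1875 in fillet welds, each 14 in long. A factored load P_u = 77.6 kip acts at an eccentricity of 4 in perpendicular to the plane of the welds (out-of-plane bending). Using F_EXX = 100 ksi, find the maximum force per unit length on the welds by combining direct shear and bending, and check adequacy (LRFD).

L_w = 2 × 14 = 28 in; section modulus (unit throat) S = 2 × L²/6 = 65.33 in².
Direct shear f_v = P/L_w = 77.6/28 = 2.771 kip/in.
Moment M = P × e = 77.6 × 4 = 310.4 kip·in; bending f_b = M/S = 4.751 kip/in.
f_max = √(f_v² + f_b²) = √(2.771² + 4.751²) = 5.5 kip/in.
φr_n = 0.75 × 0.6 × 100 × (0.707 × 0.1875) = 5.965 kip/in → adequate.

f_max ≈ 5.5 kip/in; adequate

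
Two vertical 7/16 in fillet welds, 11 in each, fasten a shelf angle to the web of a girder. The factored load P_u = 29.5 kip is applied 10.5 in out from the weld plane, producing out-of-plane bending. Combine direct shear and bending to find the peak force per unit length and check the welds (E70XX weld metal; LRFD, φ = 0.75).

E70XX → F_EXX = 70 ksi.
L_w = 2 × 11 = 22 in; section modulus (unit throat) S = 2 × L²/6 = 40.33 in².
Direct shear f_v = P/L_w = 29.5/22 = 1.341 kip/in.
Moment M = P × e = 29.5 × 10.5 = 309.75 kip·in; bending f_b = M/S = 7.68 kip/in.
f_max = √(f_v² + f_b²) = √(1.341² + 7.68²) = 7.796 kip/in.
φr_n = 0.75 × 0.6 × 70 × (0.707 × 0.4375) = 9.743 kip/in → adequate.

f_max ≈ 7.8 kip/in; adequate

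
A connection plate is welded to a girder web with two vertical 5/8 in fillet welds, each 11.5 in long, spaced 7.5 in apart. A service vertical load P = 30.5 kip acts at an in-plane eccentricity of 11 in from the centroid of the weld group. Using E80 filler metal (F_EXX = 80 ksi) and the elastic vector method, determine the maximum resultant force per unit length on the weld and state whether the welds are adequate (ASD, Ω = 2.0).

f_max ≈ 4.85 kip/in; adequate

Total weld length L_w = 23 in. Treat welds as unit-width lines.
Polar moment about centroid: J = 2[d³/12 + d(b/2)²] = 2[11.5³/12 + 11.5×3.75²] = 576.9 in³.
Direct shear f_v = P/L_w = 30.5 / 23 = 1.326 kip/in (vertical).
Torsion M = P·e = 30.5 × 11 = 335.5 kip·in.
Critical point at (x, y) = (3.75, 5.75) from centroid. f_tx = M·y/J = 3.344 kip/in; f_ty = M·x/J = 2.181 kip/in.
Resultant f_max = √[f_tx² + (f_v + f_ty)²] = √[3.344² + (1.326 + 2.181)²] = 4.846 kip/in.
Capacity per unit length: r_n/Ω = (1/2.0) × 0.6 × 80 × (0.707 × 0.625) = 10.6 kip/in.
4.846 ≤ 10.6 → adequate.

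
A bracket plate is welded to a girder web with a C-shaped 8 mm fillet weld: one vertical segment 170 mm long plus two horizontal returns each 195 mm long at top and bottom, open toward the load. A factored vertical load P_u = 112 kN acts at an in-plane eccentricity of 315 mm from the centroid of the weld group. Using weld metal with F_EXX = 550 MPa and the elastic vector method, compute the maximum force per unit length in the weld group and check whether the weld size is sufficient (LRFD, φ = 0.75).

f_max ≈ 1140 N/mm; adequate

Total weld length L_w = 560 mm. Treat welds as unit-width lines.
Centroid: x̄ = 2×195×97.5 / 560 = 67.9 mm from the vertical weld.
Polar moment about centroid: J = I_x + I_y = [170³/12 + 2×195×85²] + [170×67.9² + 2(195³/12 + 195×29.6²)] = 5588000 mm³.
Direct shear f_v = P/L_w = 112×10³ / 560 = 200 N/mm (vertical).
Torsion M = P·e = 112×10³ × 315 = 35280000 N·mm.
Critical point at (x, y) = (127.1, 85) from centroid. f_tx = M·y/J = 536.6 N/mm; f_ty = M·x/J = 802.4 N/mm.
Resultant f_max = √[f_tx² + (f_v + f_ty)²] = √[536.6² + (200 + 802.4)²] = 1137 N/mm.
Capacity per unit length: φr_n = 0.75 × 0.6 × 550 × (0.707 × 8) = 1400 N/mm.
1137 ≤ 1400 → adequate.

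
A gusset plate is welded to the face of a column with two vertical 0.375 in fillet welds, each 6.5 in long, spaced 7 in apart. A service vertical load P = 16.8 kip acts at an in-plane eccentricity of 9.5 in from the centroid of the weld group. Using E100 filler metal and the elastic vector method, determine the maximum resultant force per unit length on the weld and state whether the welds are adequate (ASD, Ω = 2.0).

f_max ≈ 4.75 kip/in; adequate

E100XX → F_EXX = 100 ksi.
Total weld length L_w = 13 in. Treat welds as unit-width lines.
Polar moment about centroid: J = 2[d³/12 + d(b/2)²] = 2[6.5³/12 + 6.5×3.5²] = 205 in³.
Direct shear f_v = P/L_w = 16.8 / 13 = 1.292 kip/in (vertical).
Torsion M = P·e = 16.8 × 9.5 = 159.6 kip·in.
Critical point at (x, y) = (3.5, 3.25) from centroid. f_tx = M·y/J = 2.53 kip/in; f_ty = M·x/J = 2.725 kip/in.
Resultant f_max = √[f_tx² + (f_v + f_ty)²] = √[2.53² + (1.292 + 2.725)²] = 4.747 kip/in.
Capacity per unit length: r_n/Ω = (1/2.0) × 0.6 × 100 × (0.707 × 0.375) = 7.954 kip/in.
4.747 ≤ 7.954 → adequate.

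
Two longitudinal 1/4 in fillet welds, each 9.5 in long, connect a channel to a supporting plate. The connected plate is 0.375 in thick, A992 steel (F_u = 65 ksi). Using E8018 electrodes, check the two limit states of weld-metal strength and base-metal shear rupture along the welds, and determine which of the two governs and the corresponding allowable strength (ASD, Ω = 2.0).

E80XX → F_EXX = 80 ksi.
t_e = 0.707 × 0.25 = 0.1767 in; L = 19 in.
Weld metal: R_n/Ω = (1/2.0) × 0.6 × 80 × 0.1767 × 19 = 80.6 kips.
Base metal (shear rupture): R_n/Ω = (1/2.0) × 0.6 × 65 × 0.375 × 19 = 138.9 kips.
Governing: weld metal.

R_n/Ω ≈ 80.6 kips (weld metal governs)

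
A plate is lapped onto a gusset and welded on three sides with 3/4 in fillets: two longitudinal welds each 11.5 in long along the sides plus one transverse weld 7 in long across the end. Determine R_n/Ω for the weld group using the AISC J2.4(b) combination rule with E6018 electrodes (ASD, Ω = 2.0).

E60XX → F_EXX = 60 ksi.
t_e = 0.707 × 0.75 = 0.5302 in.
R_nwl = 0.6 × 60 × 0.5302 × 23 = 439 kips (longitudinal, 2 welds).
R_nwt = 0.6 × 60 × 0.5302 × 7 = 133.6 kips (transverse, base value).
(i) R_nwl + R_nwt = 572.7 kips; (ii) 0.85 R_nwl + 1.5 R_nwt = 573.6 kips.
R_n = max = 573.6 kips [governs: (ii)]; R_n/Ω = 286.8 kips.

R_n/Ω ≈ 287 kips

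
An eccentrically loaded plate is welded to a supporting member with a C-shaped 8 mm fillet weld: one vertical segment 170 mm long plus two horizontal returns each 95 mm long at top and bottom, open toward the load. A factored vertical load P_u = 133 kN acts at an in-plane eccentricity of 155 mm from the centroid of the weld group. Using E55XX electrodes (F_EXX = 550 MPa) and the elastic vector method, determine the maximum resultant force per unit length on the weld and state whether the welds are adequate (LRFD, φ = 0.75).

Total weld length L_w = 360 mm. Treat welds as unit-width lines.
Centroid: x̄ = 2×95×47.5 / 360 = 25.07 mm from the vertical weld.
Polar moment about centroid: J = I_x + I_y = [170³/12 + 2×95×85²] + [170×25.07² + 2(95³/12 + 95×22.43²)] = 2127000 mm³.
Direct shear f_v = P/L_w = 133×10³ / 360 = 369.4 N/mm (vertical).
Torsion M = P·e = 133×10³ × 155 = 20615000 N·mm.
Critical point at (x, y) = (69.93, 85) from centroid. f_tx = M·y/J = 823.6 N/mm; f_ty = M·x/J = 677.6 N/mm.
Resultant f_max = √[f_tx² + (f_v + f_ty)²] = √[823.6² + (369.4 + 677.6)²] = 1332 N/mm.
Capacity per unit length: φr_n = 0.75 × 0.6 × 550 × (0.707 × 8) = 1400 N/mm.
1332 ≤ 1400 → adequate.

f_max ≈ 1330 N/mm; adequate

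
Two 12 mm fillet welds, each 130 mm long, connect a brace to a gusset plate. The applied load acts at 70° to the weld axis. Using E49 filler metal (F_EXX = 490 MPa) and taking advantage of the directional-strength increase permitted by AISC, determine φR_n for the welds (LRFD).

t_e = 0.707 × 12 = 8.484 mm; A_we = 8.484 × 260 = 2206 mm².
Directional factor: 1.0 + 0.5 sin^1.5(70°) = 1.455.
F_nw = 0.6 × 490 × 1.455 = 427.9 MPa.
φR_n = 0.75 × 427.9 × 2206 × 10⁻³ = 707.9 kN.

φR_n ≈ 708 kN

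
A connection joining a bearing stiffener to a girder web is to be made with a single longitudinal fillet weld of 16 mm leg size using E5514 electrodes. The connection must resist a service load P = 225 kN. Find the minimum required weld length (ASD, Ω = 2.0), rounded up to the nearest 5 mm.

E55XX → F_EXX = 550 MPa.
Throat t_e = 0.707 × 16 = 11.31 mm.
r_n/Ω = (0.6 × 550 × 11.31) / 2.0 = 1866 N/mm = 1.866 kN/mm.
L_req = P / (r_n/Ω) = 225 / 1.866 = 120.5 mm total.
Round up → use L = 125 mm.

L = 125 mm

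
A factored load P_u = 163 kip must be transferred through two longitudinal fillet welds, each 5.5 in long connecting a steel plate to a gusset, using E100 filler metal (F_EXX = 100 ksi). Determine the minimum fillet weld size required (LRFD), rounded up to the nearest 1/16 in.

w = 1/2 in

Total weld length L = 11 in.
Required throat t_e = P_u / (φ × 0.6 F_EXX × L) = 163 / (0.75 × 0.6 × 100 × 11) = 0.3293 in.
Required leg w = t_e / 0.707 = 0.4658 in → use 1/2 in.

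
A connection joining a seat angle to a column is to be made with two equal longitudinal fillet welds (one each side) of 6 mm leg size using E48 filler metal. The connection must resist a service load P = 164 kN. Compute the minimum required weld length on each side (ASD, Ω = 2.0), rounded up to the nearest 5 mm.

E48XX → F_EXX = 480 MPa.
Throat t_e = 0.707 × 6 = 4.242 mm.
r_n/Ω = (0.6 × 480 × 4.242) / 2.0 = 610.8 N/mm = 0.6108 kN/mm.
L_req = P / (r_n/Ω) = 164 / 0.6108 = 268.5 mm total.
Per side: 268.5 / 2 = 134.2 mm.
Round up → use L = 135 mm on each side.

L = 135 mm on each side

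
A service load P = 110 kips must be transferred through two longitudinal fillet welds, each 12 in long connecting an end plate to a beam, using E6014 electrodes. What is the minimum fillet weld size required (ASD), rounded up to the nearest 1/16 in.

w = 3/8 in

E60XX → F_EXX = 60 ksi.
Total weld length L = 24 in.
Required throat t_e = P × Ω / (0.6 F_EXX × L) = 110 × 2.0 / (0.6 × 60 × 24) = 0.2546 in.
Required leg w = t_e / 0.707 = 0.3602 in → use 3/8 in.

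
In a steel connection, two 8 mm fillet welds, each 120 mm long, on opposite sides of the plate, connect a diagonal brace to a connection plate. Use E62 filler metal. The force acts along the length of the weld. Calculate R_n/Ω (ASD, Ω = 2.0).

E62XX → F_EXX = 620 MPa.
Effective throat t_e = 0.707 × 8 = 5.656 mm.
Total length L = 240 mm; A_we = 5.656 × 240 = 1357 mm².
F_nw = 0.6 F_EXX = 0.6 × 620 = 372 MPa.
R_n = 372 × 1357 × 10⁻³ = 505 kN; R_n/Ω = 505/2.0 = 252.5 kN.

R_n/Ω ≈ 252 kN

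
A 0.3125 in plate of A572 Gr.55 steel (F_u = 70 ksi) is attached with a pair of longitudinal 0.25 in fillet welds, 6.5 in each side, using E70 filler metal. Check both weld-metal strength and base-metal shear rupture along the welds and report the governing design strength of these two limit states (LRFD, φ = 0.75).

φR_n ≈ 72.4 kips (weld metal governs)

E70XX → F_EXX = 70 ksi.
t_e = 0.707 × 0.25 = 0.1767 in; L = 13 in.
Weld metal: φR_n = 0.75 × 0.6 × 70 × 0.1767 × 13 = 72.38 kips.
Base metal (shear rupture): φR_n = 0.75 × 0.6 × 70 × 0.3125 × 13 = 128 kips.
Governing: weld metal.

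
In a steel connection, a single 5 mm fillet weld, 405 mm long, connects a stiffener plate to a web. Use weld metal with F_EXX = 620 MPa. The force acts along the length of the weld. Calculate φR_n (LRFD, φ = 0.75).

Effective throat t_e = 0.707 × 5 = 3.535 mm.
Total length L = 405 mm; A_we = 3.535 × 405 = 1432 mm².
F_nw = 0.6 F_EXX = 0.6 × 620 = 372 MPa.
φR_n = 0.75 × 372 × 1432 × 10⁻³ = 399.4 kN.

φR_n ≈ 399 kN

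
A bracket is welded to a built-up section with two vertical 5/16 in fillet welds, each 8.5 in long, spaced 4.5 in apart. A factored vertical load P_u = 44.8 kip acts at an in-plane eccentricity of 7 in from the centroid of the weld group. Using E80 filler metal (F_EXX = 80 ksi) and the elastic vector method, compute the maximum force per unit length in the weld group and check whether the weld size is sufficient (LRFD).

f_max ≈ 9.53 kip/in; NOT adequate

Total weld length L_w = 17 in. Treat welds as unit-width lines.
Polar moment about centroid: J = 2[d³/12 + d(b/2)²] = 2[8.5³/12 + 8.5×2.25²] = 188.4 in³.
Direct shear f_v = P/L_w = 44.8 / 17 = 2.635 kip/in (vertical).
Torsion M = P·e = 44.8 × 7 = 313.6 kip·in.
Critical point at (x, y) = (2.25, 4.25) from centroid. f_tx = M·y/J = 7.074 kip/in; f_ty = M·x/J = 3.745 kip/in.
Resultant f_max = √[f_tx² + (f_v + f_ty)²] = √[7.074² + (2.635 + 3.745)²] = 9.526 kip/in.
Capacity per unit length: φr_n = 0.75 × 0.6 × 80 × (0.707 × 0.3125) = 7.954 kip/in.
9.526 > 7.954 → NOT adequate.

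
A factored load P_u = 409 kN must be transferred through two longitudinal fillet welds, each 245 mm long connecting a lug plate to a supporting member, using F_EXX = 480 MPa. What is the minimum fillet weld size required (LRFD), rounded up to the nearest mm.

w = 6 mm

Total weld length L = 490 mm.
Required throat t_e = P_u / (φ × 0.6 F_EXX × L) = 409 / (0.75 × 0.6 × 480 × 490 × 10⁻³) = 3.864 mm.
Required leg w = t_e / 0.707 = 5.466 mm → use 6 mm.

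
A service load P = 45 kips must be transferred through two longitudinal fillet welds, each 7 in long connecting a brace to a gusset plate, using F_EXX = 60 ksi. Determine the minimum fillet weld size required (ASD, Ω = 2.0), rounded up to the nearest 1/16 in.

w = 5/16 in

Total weld length L = 14 in.
Required throat t_e = P × Ω / (0.6 F_EXX × L) = 45 × 2.0 / (0.6 × 60 × 14) = 0.1786 in.
Required leg w = t_e / 0.707 = 0.2526 in → use 5/16 in.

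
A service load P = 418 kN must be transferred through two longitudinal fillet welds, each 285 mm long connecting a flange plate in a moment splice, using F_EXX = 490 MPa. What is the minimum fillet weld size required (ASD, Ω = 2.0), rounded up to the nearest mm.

w = 8 mm

Total weld length L = 570 mm.
Required throat t_e = P × Ω / (0.6 F_EXX × L) = 418 × 2.0 / (0.6 × 490 × 570 × 10⁻³) = 4.989 mm.
Required leg w = t_e / 0.707 = 7.056 mm → use 8 mm.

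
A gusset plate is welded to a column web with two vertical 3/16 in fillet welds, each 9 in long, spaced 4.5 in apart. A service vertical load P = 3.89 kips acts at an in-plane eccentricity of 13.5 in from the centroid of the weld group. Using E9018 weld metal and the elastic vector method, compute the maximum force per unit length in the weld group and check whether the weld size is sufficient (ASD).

E90XX → F_EXX = 90 ksi.
Total weld length L_w = 18 in. Treat welds as unit-width lines.
Polar moment about centroid: J = 2[d³/12 + d(b/2)²] = 2[9³/12 + 9×2.25²] = 212.6 in³.
Direct shear f_v = P/L_w = 3.89 / 18 = 0.2161 kip/in (vertical).
Torsion M = P·e = 3.89 × 13.5 = 52.515 kip·in.
Critical point at (x, y) = (2.25, 4.5) from centroid. f_tx = M·y/J = 1.111 kip/in; f_ty = M·x/J = 0.5557 kip/in.
Resultant f_max = √[f_tx² + (f_v + f_ty)²] = √[1.111² + (0.2161 + 0.5557)²] = 1.353 kip/in.
Capacity per unit length: r_n/Ω = (1/2.0) × 0.6 × 90 × (0.707 × 0.1875) = 3.579 kip/in.
1.353 ≤ 3.579 → adequate.

f_max ≈ 1.35 kip/in; adequate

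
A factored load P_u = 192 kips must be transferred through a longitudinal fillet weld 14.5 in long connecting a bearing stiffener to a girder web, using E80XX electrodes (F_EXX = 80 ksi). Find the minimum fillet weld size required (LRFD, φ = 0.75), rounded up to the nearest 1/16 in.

w = 9/16 in

Total weld length L = 14.5 in.
Required throat t_e = P_u / (φ × 0.6 F_EXX × L) = 192 / (0.75 × 0.6 × 80 × 14.5) = 0.3678 in.
Required leg w = t_e / 0.707 = 0.5202 in → use 9/16 in.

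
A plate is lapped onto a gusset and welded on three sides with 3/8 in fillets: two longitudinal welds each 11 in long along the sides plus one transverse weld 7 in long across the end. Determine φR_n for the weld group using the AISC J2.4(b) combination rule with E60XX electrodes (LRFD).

E60XX → F_EXX = 60 ksi.
t_e = 0.707 × 0.375 = 0.2651 in.
R_nwl = 0.6 × 60 × 0.2651 × 22 = 210 kip (longitudinal, 2 welds).
R_nwt = 0.6 × 60 × 0.2651 × 7 = 66.81 kip (transverse, base value).
(i) R_nwl + R_nwt = 276.8 kip; (ii) 0.85 R_nwl + 1.5 R_nwt = 278.7 kip.
R_n = max = 278.7 kip [governs: (ii)]; φR_n = 209 kip.

φR_n ≈ 209 kip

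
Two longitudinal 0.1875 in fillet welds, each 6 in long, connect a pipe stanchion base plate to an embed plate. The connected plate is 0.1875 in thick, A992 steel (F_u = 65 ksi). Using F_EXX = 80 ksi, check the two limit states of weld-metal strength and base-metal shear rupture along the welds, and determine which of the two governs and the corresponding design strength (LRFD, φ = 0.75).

φR_n ≈ 57.3 kips (weld metal governs)

t_e = 0.707 × 0.1875 = 0.1326 in; L = 12 in.
Weld metal: φR_n = 0.75 × 0.6 × 80 × 0.1326 × 12 = 57.27 kips.
Base metal (shear rupture): φR_n = 0.75 × 0.6 × 65 × 0.1875 × 12 = 65.81 kips.
Governing: weld metal.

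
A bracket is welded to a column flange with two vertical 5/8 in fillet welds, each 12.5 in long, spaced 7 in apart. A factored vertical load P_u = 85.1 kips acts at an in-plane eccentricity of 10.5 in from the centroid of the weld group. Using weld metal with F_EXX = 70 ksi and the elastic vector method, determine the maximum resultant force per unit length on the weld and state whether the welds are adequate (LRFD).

Total weld length L_w = 25 in. Treat welds as unit-width lines.
Polar moment about centroid: J = 2[d³/12 + d(b/2)²] = 2[12.5³/12 + 12.5×3.5²] = 631.8 in³.
Direct shear f_v = P/L_w = 85.1 / 25 = 3.404 kip/in (vertical).
Torsion M = P·e = 85.1 × 10.5 = 893.55 kip·in.
Critical point at (x, y) = (3.5, 6.25) from centroid. f_tx = M·y/J = 8.84 kip/in; f_ty = M·x/J = 4.95 kip/in.
Resultant f_max = √[f_tx² + (f_v + f_ty)²] = √[8.84² + (3.404 + 4.95)²] = 12.16 kip/in.
Capacity per unit length: φr_n = 0.75 × 0.6 × 70 × (0.707 × 0.625) = 13.92 kip/in.
12.16 ≤ 13.92 → adequate.

f_max ≈ 12.2 kip/in; adequate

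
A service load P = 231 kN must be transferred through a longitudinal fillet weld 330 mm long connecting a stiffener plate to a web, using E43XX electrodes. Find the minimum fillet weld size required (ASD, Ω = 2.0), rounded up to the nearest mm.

w = 8 mm

E43XX → F_EXX = 430 MPa.
Total weld length L = 330 mm.
Required throat t_e = P × Ω / (0.6 F_EXX × L) = 231 × 2.0 / (0.6 × 430 × 330 × 10⁻³) = 5.426 mm.
Required leg w = t_e / 0.707 = 7.675 mm → use 8 mm.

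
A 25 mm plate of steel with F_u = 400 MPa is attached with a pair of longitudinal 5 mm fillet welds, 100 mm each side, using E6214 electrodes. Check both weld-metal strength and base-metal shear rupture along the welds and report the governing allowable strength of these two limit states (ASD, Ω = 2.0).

R_n/Ω ≈ 132 kN (weld metal governs)

E62XX → F_EXX = 620 MPa.
t_e = 0.707 × 5 = 3.535 mm; L = 200 mm.
Weld metal: R_n/Ω = (1/2.0) × 0.6 × 620 × 3.535 × 200 × 10⁻³ = 131.5 kN.
Base metal (shear rupture): R_n/Ω = (1/2.0) × 0.6 × 400 × 25 × 200 × 10⁻³ = 600 kN.
Governing: weld metal.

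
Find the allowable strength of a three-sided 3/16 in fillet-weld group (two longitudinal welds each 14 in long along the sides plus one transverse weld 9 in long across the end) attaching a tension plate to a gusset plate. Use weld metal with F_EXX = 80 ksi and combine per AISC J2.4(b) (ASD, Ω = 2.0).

t_e = 0.707 × 0.1875 = 0.1326 in.
R_nwl = 0.6 × 80 × 0.1326 × 28 = 178.2 kip (longitudinal, 2 welds).
R_nwt = 0.6 × 80 × 0.1326 × 9 = 57.27 kip (transverse, base value).
(i) R_nwl + R_nwt = 235.4 kip; (ii) 0.85 R_nwl + 1.5 R_nwt = 237.3 kip.
R_n = max = 237.3 kip [governs: (ii)]; R_n/Ω = 118.7 kip.

R_n/Ω ≈ 119 kip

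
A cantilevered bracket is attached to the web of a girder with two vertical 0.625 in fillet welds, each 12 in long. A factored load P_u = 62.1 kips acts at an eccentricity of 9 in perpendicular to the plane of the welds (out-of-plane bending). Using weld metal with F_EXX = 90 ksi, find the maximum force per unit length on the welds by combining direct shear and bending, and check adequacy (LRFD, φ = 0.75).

L_w = 2 × 12 = 24 in; section modulus (unit throat) S = 2 × L²/6 = 48 in².
Direct shear f_v = P/L_w = 62.1/24 = 2.587 kip/in.
Moment M = P × e = 62.1 × 9 = 558.9 kip·in; bending f_b = M/S = 11.64 kip/in.
f_max = √(f_v² + f_b²) = √(2.587² + 11.64²) = 11.93 kip/in.
φr_n = 0.75 × 0.6 × 90 × (0.707 × 0.625) = 17.9 kip/in → adequate.

f_max ≈ 11.9 kip/in; adequate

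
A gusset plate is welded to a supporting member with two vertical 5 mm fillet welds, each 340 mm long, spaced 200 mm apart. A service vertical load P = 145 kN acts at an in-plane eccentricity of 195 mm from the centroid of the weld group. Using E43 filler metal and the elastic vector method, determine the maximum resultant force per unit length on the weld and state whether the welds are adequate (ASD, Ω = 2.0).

f_max ≈ 557 N/mm; NOT adequate

E43XX → F_EXX = 430 MPa.
Total weld length L_w = 680 mm. Treat welds as unit-width lines.
Polar moment about centroid: J = 2[d³/12 + d(b/2)²] = 2[340³/12 + 340×100²] = 13350000 mm³.
Direct shear f_v = P/L_w = 145×10³ / 680 = 213.2 N/mm (vertical).
Torsion M = P·e = 145×10³ × 195 = 28275000 N·mm.
Critical point at (x, y) = (100, 170) from centroid. f_tx = M·y/J = 360 N/mm; f_ty = M·x/J = 211.8 N/mm.
Resultant f_max = √[f_tx² + (f_v + f_ty)²] = √[360² + (213.2 + 211.8)²] = 557 N/mm.
Capacity per unit length: r_n/Ω = (1/2.0) × 0.6 × 430 × (0.707 × 5) = 456 N/mm.
557 > 456 → NOT adequate.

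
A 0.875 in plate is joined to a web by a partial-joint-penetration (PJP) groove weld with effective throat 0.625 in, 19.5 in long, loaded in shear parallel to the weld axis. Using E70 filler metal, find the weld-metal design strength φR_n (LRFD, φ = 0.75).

φR_n ≈ 384 kips

E70XX → F_EXX = 70 ksi.
Effective throat (given) t_e = 0.625 in.
A_we = 0.625 × 19.5 = 12.19 in².
F_nw = 0.6 F_EXX = 42 ksi.
φR_n = 0.75 × 42 × 12.19 = 383.9 kips.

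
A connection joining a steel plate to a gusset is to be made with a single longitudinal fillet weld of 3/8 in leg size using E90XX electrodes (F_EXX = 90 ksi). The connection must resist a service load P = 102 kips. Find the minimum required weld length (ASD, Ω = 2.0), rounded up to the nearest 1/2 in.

Throat t_e = 0.707 × 0.375 = 0.2651 in.
r_n/Ω = (0.6 × 90 × 0.2651) / 2.0 = 7.158 kip/in.
L_req = P / (r_n/Ω) = 102 / 7.158 = 14.25 in total.
Round up → use L = 14.5 in.

L = 14.5 in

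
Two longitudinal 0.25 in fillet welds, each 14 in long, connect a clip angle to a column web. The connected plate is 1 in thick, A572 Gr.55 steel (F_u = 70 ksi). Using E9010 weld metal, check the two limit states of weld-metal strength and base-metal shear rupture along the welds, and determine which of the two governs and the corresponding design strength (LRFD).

E90XX → F_EXX = 90 ksi.
t_e = 0.707 × 0.25 = 0.1767 in; L = 28 in.
Weld metal: φR_n = 0.75 × 0.6 × 90 × 0.1767 × 28 = 200.4 kips.
Base metal (shear rupture): φR_n = 0.75 × 0.6 × 70 × 1 × 28 = 882 kips.
Governing: weld metal.

φR_n ≈ 200 kips (weld metal governs)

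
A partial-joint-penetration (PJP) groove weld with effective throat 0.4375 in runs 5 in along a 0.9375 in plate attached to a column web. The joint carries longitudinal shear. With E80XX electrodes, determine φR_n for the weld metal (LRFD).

E80XX → F_EXX = 80 ksi.
Effective throat (given) t_e = 0.4375 in.
A_we = 0.4375 × 5 = 2.188 in².
F_nw = 0.6 F_EXX = 48 ksi.
φR_n = 0.75 × 48 × 2.188 = 78.75 kips.

φR_n ≈ 78.8 kips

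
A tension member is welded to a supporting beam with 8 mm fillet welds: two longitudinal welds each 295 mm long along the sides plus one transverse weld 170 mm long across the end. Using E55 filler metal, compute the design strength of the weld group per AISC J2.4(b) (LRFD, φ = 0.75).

φR_n ≈ 1060 kN

E55XX → F_EXX = 550 MPa.
t_e = 0.707 × 8 = 5.656 mm.
R_nwl = 0.6 × 550 × 5.656 × 590 × 10⁻³ = 1101 kN (longitudinal, 2 welds).
R_nwt = 0.6 × 550 × 5.656 × 170 × 10⁻³ = 317.3 kN (transverse, base value).
(i) R_nwl + R_nwt = 1419 kN; (ii) 0.85 R_nwl + 1.5 R_nwt = 1412 kN.
R_n = max = 1419 kN [governs: (i)]; φR_n = 1064 kN.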